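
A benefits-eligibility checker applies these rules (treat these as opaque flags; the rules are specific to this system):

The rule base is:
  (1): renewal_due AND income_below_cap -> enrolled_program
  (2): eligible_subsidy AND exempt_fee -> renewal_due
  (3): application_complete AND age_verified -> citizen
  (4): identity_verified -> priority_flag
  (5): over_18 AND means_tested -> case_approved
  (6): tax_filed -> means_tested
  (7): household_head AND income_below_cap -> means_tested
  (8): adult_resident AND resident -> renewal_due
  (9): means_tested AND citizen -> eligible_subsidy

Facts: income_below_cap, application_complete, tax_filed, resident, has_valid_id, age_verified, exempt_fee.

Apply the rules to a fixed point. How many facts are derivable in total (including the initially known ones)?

Round 1 — (3), (6), derive citizen, means_tested.
Round 2 — (9), derive eligible_subsidy.
Round 3 — (2), derive renewal_due.
Round 4 — (1), derive enrolled_program.
Closure: {age_verified, application_complete, citizen, eligible_subsidy, enrolled_program, exempt_fee, has_valid_id, income_below_cap, means_tested, renewal_due, resident, tax_filed} — 12 facts.

12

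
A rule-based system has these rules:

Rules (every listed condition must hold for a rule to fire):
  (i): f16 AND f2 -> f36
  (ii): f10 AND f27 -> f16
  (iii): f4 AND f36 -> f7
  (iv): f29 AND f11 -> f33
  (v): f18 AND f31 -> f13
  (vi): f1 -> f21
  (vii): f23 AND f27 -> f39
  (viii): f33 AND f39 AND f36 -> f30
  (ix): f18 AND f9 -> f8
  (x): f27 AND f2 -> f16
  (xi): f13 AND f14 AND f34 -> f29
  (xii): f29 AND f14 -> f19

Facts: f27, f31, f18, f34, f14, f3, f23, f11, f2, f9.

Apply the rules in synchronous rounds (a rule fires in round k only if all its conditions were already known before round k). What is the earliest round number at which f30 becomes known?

4

[1] (v) [f18 AND f31 -> f13]; (vii) [f23 AND f27 -> f39]; (ix) [f18 AND f9 -> f8]; (x) [f27 AND f2 -> f16]. ⇒ new: f13, f39, f8, f16.
[2] (i) [f16 AND f2 -> f36]; (xi) [f13 AND f14 AND f34 -> f29]. ⇒ new: f36, f29.
[3] (iv) [f29 AND f11 -> f33]; (xii) [f29 AND f14 -> f19]. ⇒ new: f33, f19.
[4] (viii) [f33 AND f39 AND f36 -> f30]. ⇒ new: f30.
f30 first appears in round 4.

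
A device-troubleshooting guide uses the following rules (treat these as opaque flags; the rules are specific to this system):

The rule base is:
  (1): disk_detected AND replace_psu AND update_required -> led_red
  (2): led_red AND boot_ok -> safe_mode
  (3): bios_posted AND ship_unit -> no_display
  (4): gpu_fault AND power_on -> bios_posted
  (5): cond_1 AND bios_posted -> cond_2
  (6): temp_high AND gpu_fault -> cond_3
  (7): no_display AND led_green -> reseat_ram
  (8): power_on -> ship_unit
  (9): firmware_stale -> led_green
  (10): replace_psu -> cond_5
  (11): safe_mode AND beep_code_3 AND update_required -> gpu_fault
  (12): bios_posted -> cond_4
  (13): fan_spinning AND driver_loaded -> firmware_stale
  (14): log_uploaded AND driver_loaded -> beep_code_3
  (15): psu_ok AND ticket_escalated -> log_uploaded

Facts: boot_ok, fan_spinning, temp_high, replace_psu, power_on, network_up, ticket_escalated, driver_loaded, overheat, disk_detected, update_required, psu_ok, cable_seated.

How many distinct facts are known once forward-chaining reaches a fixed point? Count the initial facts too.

27

Round 1: (1) [disk_detected AND replace_psu AND update_required -> led_red]; (8) [power_on -> ship_unit]; (10) [replace_psu -> cond_5]; (13) [fan_spinning AND driver_loaded -> firmware_stale]; (15) [psu_ok AND ticket_escalated -> log_uploaded]. Adds led_red, ship_unit, cond_5, firmware_stale, log_uploaded.
Round 2: (2) [led_red AND boot_ok -> safe_mode]; (9) [firmware_stale -> led_green]; (14) [log_uploaded AND driver_loaded -> beep_code_3]. Adds safe_mode, led_green, beep_code_3.
Round 3: (11) [safe_mode AND beep_code_3 AND update_required -> gpu_fault]. Adds gpu_fault.
Round 4: (4) [gpu_fault AND power_on -> bios_posted]; (6) [temp_high AND gpu_fault -> cond_3]. Adds bios_posted, cond_3.
Round 5: (3) [bios_posted AND ship_unit -> no_display]; (12) [bios_posted -> cond_4]. Adds no_display, cond_4.
Round 6: (7) [no_display AND led_green -> reseat_ram]. Adds reseat_ram.
Closure: {beep_code_3, bios_posted, boot_ok, cable_seated, cond_3, cond_4, cond_5, disk_detected, driver_loaded, fan_spinning, firmware_stale, gpu_fault, led_green, led_red, log_uploaded, network_up, no_display, overheat, power_on, psu_ok, replace_psu, reseat_ram, safe_mode, ship_unit, temp_high, ticket_escalated, update_required} — 27 facts.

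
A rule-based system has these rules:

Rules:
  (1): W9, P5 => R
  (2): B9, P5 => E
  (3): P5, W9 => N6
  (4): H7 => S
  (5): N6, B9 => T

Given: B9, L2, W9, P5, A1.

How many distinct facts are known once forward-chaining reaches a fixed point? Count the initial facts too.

9

[1] (1) [W9, P5 => R]; (2) [B9, P5 => E]; (3) [P5, W9 => N6]. ⇒ new: R, E, N6.
[2] (5) [N6, B9 => T]. ⇒ new: T.
Closure: {A1, B9, E, L2, N6, P5, R, T, W9} — 9 facts.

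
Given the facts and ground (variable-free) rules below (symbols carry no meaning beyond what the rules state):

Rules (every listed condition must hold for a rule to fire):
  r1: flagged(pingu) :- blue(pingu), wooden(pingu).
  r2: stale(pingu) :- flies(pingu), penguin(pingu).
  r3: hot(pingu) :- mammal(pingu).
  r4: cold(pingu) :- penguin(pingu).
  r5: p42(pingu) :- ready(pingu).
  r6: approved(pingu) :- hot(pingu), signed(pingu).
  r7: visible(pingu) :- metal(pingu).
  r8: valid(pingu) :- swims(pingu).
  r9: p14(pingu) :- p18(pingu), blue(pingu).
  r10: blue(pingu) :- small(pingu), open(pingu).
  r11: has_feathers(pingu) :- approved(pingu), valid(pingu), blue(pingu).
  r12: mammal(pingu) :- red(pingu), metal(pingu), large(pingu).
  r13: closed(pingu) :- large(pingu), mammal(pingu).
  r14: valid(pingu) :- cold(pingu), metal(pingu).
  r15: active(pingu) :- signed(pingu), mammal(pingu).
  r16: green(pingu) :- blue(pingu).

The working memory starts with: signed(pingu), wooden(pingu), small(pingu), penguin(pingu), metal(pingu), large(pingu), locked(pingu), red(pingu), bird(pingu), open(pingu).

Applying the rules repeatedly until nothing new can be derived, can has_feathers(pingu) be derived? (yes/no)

yes

Round 1 fires r4, r7, r10, r12, giving cold(pingu), visible(pingu), blue(pingu), mammal(pingu).
Round 2 fires r1, r3, r13, r14, r15, r16, giving flagged(pingu), hot(pingu), closed(pingu), valid(pingu), active(pingu), green(pingu).
Round 3 fires r6, giving approved(pingu).
Round 4 fires r11, giving has_feathers(pingu).
has_feathers(pingu) appears in round 4, so it is derivable.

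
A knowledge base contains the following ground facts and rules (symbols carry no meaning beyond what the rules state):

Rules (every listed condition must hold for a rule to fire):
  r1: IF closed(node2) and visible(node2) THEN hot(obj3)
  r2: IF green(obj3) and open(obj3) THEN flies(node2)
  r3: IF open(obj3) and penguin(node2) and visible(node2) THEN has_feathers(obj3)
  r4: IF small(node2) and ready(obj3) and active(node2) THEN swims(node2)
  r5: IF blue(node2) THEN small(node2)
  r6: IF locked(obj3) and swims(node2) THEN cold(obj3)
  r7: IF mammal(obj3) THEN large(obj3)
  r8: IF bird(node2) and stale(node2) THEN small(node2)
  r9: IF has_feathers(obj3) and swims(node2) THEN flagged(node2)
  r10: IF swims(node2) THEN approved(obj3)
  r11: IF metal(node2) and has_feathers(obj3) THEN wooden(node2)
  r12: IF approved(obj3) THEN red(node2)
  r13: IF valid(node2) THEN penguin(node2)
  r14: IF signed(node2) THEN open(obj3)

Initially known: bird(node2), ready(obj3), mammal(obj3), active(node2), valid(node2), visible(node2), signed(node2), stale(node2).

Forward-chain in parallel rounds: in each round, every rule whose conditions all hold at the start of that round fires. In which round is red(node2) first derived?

4

Round 1: r7 [IF mammal(obj3) THEN large(obj3)]; r8 [IF bird(node2) and stale(node2) THEN small(node2)]; r13 [IF valid(node2) THEN penguin(node2)]; r14 [IF signed(node2) THEN open(obj3)]. Adds large(obj3), small(node2), penguin(node2), open(obj3).
Round 2: r3 [IF open(obj3) and penguin(node2) and visible(node2) THEN has_feathers(obj3)]; r4 [IF small(node2) and ready(obj3) and active(node2) THEN swims(node2)]. Adds has_feathers(obj3), swims(node2).
Round 3: r9 [IF has_feathers(obj3) and swims(node2) THEN flagged(node2)]; r10 [IF swims(node2) THEN approved(obj3)]. Adds flagged(node2), approved(obj3).
Round 4: r12 [IF approved(obj3) THEN red(node2)]. Adds red(node2).
red(node2) first appears in round 4.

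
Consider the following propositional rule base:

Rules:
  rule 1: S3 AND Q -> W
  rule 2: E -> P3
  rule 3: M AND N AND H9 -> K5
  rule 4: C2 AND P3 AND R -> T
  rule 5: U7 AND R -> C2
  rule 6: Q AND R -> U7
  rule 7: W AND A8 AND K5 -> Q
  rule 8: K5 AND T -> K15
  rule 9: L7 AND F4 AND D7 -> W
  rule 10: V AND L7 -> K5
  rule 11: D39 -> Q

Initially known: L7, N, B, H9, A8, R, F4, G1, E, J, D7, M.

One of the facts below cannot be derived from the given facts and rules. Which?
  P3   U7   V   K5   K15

Round 1 fires rule 2, rule 3, rule 9, giving P3, K5, W.
Round 2 fires rule 7, giving Q.
Round 3 fires rule 6, giving U7.
Round 4 fires rule 5, giving C2.
Round 5 fires rule 4, giving T.
Round 6 fires rule 8, giving K15.
Derived: K15 (round 6), K5 (round 1), P3 (round 1), U7 (round 3). V never appears in any round.

V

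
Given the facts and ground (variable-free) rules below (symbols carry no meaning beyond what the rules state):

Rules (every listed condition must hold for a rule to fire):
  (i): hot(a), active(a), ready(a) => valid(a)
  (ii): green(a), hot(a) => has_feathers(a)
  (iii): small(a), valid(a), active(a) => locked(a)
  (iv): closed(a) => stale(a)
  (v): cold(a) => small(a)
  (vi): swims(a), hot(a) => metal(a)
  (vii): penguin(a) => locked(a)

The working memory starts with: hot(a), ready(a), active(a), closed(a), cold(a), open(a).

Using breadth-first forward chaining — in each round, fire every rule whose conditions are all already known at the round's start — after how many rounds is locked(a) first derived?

2

Round 1: (i) [hot(a), active(a), ready(a) => valid(a)]; (iv) [closed(a) => stale(a)]; (v) [cold(a) => small(a)]. Adds valid(a), stale(a), small(a).
Round 2: (iii) [small(a), valid(a), active(a) => locked(a)]. Adds locked(a).
locked(a) first appears in round 2.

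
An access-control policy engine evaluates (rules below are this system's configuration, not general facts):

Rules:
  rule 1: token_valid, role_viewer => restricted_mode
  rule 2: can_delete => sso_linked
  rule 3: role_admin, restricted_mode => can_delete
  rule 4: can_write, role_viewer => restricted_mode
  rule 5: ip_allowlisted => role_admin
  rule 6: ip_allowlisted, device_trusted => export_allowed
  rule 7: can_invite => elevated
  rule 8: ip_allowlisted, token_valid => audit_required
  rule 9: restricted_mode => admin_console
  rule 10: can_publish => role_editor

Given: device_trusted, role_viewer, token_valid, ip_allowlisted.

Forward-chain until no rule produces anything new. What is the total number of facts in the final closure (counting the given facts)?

[1] rule 1 [token_valid, role_viewer => restricted_mode]; rule 5 [ip_allowlisted => role_admin]; rule 6 [ip_allowlisted, device_trusted => export_allowed]; rule 8 [ip_allowlisted, token_valid => audit_required]. ⇒ new: restricted_mode, role_admin, export_allowed, audit_required.
[2] rule 3 [role_admin, restricted_mode => can_delete]; rule 9 [restricted_mode => admin_console]. ⇒ new: can_delete, admin_console.
[3] rule 2 [can_delete => sso_linked]. ⇒ new: sso_linked.
Closure: {admin_console, audit_required, can_delete, device_trusted, export_allowed, ip_allowlisted, restricted_mode, role_admin, role_viewer, sso_linked, token_valid} — 11 facts.

11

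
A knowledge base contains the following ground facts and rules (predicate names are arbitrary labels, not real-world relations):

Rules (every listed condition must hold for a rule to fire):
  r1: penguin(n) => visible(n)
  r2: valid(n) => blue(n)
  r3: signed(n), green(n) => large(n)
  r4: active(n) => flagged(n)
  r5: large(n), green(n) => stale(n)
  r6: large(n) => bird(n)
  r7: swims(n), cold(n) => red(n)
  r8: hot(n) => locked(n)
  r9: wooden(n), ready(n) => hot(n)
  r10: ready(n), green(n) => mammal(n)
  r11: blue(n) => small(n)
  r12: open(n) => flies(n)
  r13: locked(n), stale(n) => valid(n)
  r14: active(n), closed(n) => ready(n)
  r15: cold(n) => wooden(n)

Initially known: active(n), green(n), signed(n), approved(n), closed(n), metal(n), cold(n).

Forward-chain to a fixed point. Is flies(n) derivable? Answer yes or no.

Round 1: r3 [signed(n), green(n) => large(n)]; r4 [active(n) => flagged(n)]; r14 [active(n), closed(n) => ready(n)]; r15 [cold(n) => wooden(n)]. Adds large(n), flagged(n), ready(n), wooden(n).
Round 2: r5 [large(n), green(n) => stale(n)]; r6 [large(n) => bird(n)]; r9 [wooden(n), ready(n) => hot(n)]; r10 [ready(n), green(n) => mammal(n)]. Adds stale(n), bird(n), hot(n), mammal(n).
Round 3: r8 [hot(n) => locked(n)]. Adds locked(n).
Round 4: r13 [locked(n), stale(n) => valid(n)]. Adds valid(n).
Round 5: r2 [valid(n) => blue(n)]. Adds blue(n).
Round 6: r11 [blue(n) => small(n)]. Adds small(n).
Fixed point reached. flies(n) is concluded only by r12; r12 needs open(n) (never derived).

no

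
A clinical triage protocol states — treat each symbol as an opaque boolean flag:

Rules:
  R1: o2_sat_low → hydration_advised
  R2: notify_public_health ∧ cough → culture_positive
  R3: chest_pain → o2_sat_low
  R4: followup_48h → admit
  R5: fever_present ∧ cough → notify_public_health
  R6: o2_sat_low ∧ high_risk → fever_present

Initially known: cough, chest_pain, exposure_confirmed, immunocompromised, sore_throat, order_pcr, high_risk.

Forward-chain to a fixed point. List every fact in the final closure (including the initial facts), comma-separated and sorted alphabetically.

chest_pain, cough, culture_positive, exposure_confirmed, fever_present, high_risk, hydration_advised, immunocompromised, notify_public_health, o2_sat_low, order_pcr, sore_throat

Round 1: R3 [chest_pain → o2_sat_low]. New: o2_sat_low.
Round 2: R1 [o2_sat_low → hydration_advised]; R6 [o2_sat_low ∧ high_risk → fever_present]. New: hydration_advised, fever_present.
Round 3: R5 [fever_present ∧ cough → notify_public_health]. New: notify_public_health.
Round 4: R2 [notify_public_health ∧ cough → culture_positive]. New: culture_positive.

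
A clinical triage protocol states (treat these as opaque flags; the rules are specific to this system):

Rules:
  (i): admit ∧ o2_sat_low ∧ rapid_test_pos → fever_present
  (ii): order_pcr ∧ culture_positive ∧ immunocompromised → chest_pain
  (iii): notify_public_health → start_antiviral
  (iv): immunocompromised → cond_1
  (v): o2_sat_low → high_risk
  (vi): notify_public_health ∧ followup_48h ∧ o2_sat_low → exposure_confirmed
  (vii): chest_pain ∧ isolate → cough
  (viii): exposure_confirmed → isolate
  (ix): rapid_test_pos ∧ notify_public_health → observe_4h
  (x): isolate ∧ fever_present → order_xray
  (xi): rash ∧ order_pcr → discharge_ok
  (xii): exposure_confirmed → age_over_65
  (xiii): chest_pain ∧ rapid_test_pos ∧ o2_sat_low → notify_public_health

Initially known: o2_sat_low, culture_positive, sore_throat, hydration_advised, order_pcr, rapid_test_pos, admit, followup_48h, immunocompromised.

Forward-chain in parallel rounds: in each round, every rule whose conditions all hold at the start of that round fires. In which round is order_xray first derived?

Round 1 — (i), (ii), (iv), (v), derive fever_present, chest_pain, cond_1, high_risk.
Round 2 — (xiii), derive notify_public_health.
Round 3 — (iii), (vi), (ix), derive start_antiviral, exposure_confirmed, observe_4h.
Round 4 — (viii), (xii), derive isolate, age_over_65.
Round 5 — (vii), (x), derive cough, order_xray.
order_xray first appears in round 5.

5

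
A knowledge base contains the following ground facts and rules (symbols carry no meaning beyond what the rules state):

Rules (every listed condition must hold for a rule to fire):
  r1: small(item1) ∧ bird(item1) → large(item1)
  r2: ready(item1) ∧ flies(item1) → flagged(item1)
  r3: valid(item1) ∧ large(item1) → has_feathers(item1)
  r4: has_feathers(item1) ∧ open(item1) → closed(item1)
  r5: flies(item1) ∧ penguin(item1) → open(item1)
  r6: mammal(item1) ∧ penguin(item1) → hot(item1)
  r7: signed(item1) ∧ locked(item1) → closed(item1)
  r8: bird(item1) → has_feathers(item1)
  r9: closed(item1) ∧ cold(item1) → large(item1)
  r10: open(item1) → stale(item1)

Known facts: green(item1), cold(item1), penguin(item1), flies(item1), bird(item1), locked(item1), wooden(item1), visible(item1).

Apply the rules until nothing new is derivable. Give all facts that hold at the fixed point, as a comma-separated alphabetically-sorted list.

bird(item1), closed(item1), cold(item1), flies(item1), green(item1), has_feathers(item1), large(item1), locked(item1), open(item1), penguin(item1), stale(item1), visible(item1), wooden(item1)

Round 1 fires r5, r8, giving open(item1), has_feathers(item1).
Round 2 fires r4, r10, giving closed(item1), stale(item1).
Round 3 fires r9, giving large(item1).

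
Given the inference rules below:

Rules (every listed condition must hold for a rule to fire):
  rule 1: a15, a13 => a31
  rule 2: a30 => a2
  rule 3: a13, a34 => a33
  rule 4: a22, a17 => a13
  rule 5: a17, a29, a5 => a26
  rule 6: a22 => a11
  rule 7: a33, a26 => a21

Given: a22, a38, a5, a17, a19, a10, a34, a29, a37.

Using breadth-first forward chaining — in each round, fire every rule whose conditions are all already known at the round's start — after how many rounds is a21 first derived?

3

Round 1: rule 4 [a22, a17 => a13]; rule 5 [a17, a29, a5 => a26]; rule 6 [a22 => a11]. New: a13, a26, a11.
Round 2: rule 3 [a13, a34 => a33]. New: a33.
Round 3: rule 7 [a33, a26 => a21]. New: a21.
a21 first appears in round 3.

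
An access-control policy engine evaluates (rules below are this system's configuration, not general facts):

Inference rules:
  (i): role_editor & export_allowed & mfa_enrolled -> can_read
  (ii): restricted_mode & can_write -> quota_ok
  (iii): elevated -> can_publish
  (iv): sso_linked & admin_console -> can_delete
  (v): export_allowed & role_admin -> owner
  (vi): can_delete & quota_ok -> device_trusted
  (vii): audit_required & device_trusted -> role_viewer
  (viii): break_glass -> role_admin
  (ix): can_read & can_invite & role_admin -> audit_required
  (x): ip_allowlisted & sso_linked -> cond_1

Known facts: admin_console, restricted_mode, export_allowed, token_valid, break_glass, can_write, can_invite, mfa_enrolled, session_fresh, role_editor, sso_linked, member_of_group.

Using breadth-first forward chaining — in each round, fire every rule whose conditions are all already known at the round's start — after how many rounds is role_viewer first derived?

3

[1] (i) [role_editor & export_allowed & mfa_enrolled -> can_read]; (ii) [restricted_mode & can_write -> quota_ok]; (iv) [sso_linked & admin_console -> can_delete]; (viii) [break_glass -> role_admin]. ⇒ new: can_read, quota_ok, can_delete, role_admin.
[2] (v) [export_allowed & role_admin -> owner]; (vi) [can_delete & quota_ok -> device_trusted]; (ix) [can_read & can_invite & role_admin -> audit_required]. ⇒ new: owner, device_trusted, audit_required.
[3] (vii) [audit_required & device_trusted -> role_viewer]. ⇒ new: role_viewer.
role_viewer first appears in round 3.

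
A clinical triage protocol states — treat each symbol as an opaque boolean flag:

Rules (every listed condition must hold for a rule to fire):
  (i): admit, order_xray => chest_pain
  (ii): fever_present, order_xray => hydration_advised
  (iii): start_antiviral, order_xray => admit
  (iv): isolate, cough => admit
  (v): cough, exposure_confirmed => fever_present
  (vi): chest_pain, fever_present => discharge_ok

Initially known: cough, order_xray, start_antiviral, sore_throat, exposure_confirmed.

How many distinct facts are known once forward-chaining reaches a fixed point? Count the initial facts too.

10

Round 1 — (iii), (v), derive admit, fever_present.
Round 2 — (i), (ii), derive chest_pain, hydration_advised.
Round 3 — (vi), derive discharge_ok.
Closure: {admit, chest_pain, cough, discharge_ok, exposure_confirmed, fever_present, hydration_advised, order_xray, sore_throat, start_antiviral} — 10 facts.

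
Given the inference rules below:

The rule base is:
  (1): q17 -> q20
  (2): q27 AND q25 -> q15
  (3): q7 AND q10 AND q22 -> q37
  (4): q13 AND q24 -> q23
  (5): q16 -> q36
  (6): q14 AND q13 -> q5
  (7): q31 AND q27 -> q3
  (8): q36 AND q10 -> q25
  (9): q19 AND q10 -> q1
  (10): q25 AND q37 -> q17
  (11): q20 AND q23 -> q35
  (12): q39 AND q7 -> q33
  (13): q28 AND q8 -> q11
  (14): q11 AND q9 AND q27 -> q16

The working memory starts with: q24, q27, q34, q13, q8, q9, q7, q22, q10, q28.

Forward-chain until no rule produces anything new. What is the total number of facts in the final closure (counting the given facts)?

20

Round 1: (3) [q7 AND q10 AND q22 -> q37]; (4) [q13 AND q24 -> q23]; (13) [q28 AND q8 -> q11]. Adds q37, q23, q11.
Round 2: (14) [q11 AND q9 AND q27 -> q16]. Adds q16.
Round 3: (5) [q16 -> q36]. Adds q36.
Round 4: (8) [q36 AND q10 -> q25]. Adds q25.
Round 5: (2) [q27 AND q25 -> q15]; (10) [q25 AND q37 -> q17]. Adds q15, q17.
Round 6: (1) [q17 -> q20]. Adds q20.
Round 7: (11) [q20 AND q23 -> q35]. Adds q35.
Closure: {q10, q11, q13, q15, q16, q17, q20, q22, q23, q24, q25, q27, q28, q34, q35, q36, q37, q7, q8, q9} — 20 facts.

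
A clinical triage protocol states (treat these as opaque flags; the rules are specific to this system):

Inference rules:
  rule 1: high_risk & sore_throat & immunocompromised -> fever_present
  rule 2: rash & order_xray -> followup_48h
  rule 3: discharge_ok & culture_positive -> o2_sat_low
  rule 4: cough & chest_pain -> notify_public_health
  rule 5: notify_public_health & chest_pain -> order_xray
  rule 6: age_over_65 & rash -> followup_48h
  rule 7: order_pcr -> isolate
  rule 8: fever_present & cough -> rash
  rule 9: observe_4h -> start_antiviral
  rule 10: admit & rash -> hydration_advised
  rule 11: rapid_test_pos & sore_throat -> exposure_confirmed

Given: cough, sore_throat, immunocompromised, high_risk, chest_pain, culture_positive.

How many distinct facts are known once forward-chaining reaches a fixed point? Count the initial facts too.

11

Round 1: rule 1 [high_risk & sore_throat & immunocompromised -> fever_present]; rule 4 [cough & chest_pain -> notify_public_health]. Adds fever_present, notify_public_health.
Round 2: rule 5 [notify_public_health & chest_pain -> order_xray]; rule 8 [fever_present & cough -> rash]. Adds order_xray, rash.
Round 3: rule 2 [rash & order_xray -> followup_48h]. Adds followup_48h.
Closure: {chest_pain, cough, culture_positive, fever_present, followup_48h, high_risk, immunocompromised, notify_public_health, order_xray, rash, sore_throat} — 11 facts.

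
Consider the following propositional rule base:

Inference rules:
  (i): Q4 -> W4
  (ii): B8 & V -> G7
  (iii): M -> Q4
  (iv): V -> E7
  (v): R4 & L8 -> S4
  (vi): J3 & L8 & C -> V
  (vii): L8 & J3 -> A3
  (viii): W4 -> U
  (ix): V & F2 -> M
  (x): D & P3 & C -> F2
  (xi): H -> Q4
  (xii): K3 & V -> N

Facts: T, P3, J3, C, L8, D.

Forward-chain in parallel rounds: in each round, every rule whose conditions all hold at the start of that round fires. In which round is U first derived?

5

[1] (vi) [J3 & L8 & C -> V]; (vii) [L8 & J3 -> A3]; (x) [D & P3 & C -> F2]. ⇒ new: V, A3, F2.
[2] (iv) [V -> E7]; (ix) [V & F2 -> M]. ⇒ new: E7, M.
[3] (iii) [M -> Q4]. ⇒ new: Q4.
[4] (i) [Q4 -> W4]. ⇒ new: W4.
[5] (viii) [W4 -> U]. ⇒ new: U.
U first appears in round 5.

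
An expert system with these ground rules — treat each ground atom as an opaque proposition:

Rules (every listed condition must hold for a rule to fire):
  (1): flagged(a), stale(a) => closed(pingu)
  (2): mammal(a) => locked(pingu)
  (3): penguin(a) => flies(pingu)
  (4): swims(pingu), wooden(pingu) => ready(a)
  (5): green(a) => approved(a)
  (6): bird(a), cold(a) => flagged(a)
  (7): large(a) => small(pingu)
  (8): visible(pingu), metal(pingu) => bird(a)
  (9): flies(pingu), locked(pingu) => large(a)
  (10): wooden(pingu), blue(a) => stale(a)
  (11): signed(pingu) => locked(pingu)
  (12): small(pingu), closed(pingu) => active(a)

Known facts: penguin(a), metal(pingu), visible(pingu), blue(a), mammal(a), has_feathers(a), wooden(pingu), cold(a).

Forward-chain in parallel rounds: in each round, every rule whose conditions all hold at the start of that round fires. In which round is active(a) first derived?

4

Round 1: (2) [mammal(a) => locked(pingu)]; (3) [penguin(a) => flies(pingu)]; (8) [visible(pingu), metal(pingu) => bird(a)]; (10) [wooden(pingu), blue(a) => stale(a)]. New: locked(pingu), flies(pingu), bird(a), stale(a).
Round 2: (6) [bird(a), cold(a) => flagged(a)]; (9) [flies(pingu), locked(pingu) => large(a)]. New: flagged(a), large(a).
Round 3: (1) [flagged(a), stale(a) => closed(pingu)]; (7) [large(a) => small(pingu)]. New: closed(pingu), small(pingu).
Round 4: (12) [small(pingu), closed(pingu) => active(a)]. New: active(a).
active(a) first appears in round 4.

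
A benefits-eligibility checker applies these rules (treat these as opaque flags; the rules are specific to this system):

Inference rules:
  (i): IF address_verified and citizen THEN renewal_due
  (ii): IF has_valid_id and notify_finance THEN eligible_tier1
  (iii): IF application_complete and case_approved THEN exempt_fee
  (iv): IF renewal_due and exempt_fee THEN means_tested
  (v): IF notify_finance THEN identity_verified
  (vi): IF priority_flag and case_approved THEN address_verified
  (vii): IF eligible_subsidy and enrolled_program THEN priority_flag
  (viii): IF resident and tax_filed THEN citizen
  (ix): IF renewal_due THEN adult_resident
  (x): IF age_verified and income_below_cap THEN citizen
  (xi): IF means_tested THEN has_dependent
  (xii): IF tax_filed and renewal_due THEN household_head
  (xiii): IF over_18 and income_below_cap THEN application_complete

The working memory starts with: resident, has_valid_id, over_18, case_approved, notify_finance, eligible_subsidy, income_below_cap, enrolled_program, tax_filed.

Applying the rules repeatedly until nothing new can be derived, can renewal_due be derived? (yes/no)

yes

[1] (ii) [IF has_valid_id and notify_finance THEN eligible_tier1]; (v) [IF notify_finance THEN identity_verified]; (vii) [IF eligible_subsidy and enrolled_program THEN priority_flag]; (viii) [IF resident and tax_filed THEN citizen]; (xiii) [IF over_18 and income_below_cap THEN application_complete]. ⇒ new: eligible_tier1, identity_verified, priority_flag, citizen, application_complete.
[2] (iii) [IF application_complete and case_approved THEN exempt_fee]; (vi) [IF priority_flag and case_approved THEN address_verified]. ⇒ new: exempt_fee, address_verified.
[3] (i) [IF address_verified and citizen THEN renewal_due]. ⇒ new: renewal_due.
[4] (iv) [IF renewal_due and exempt_fee THEN means_tested]; (ix) [IF renewal_due THEN adult_resident]; (xii) [IF tax_filed and renewal_due THEN household_head]. ⇒ new: means_tested, adult_resident, household_head.
[5] (xi) [IF means_tested THEN has_dependent]. ⇒ new: has_dependent.
renewal_due appears in round 3, so it is derivable.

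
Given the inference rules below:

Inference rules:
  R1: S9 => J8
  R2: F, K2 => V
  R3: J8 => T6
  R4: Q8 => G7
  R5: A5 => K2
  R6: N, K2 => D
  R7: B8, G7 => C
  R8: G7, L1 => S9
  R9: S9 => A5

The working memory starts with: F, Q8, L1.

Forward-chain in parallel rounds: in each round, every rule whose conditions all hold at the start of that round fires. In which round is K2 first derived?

Round 1: R4 [Q8 => G7]. New: G7.
Round 2: R8 [G7, L1 => S9]. New: S9.
Round 3: R1 [S9 => J8]; R9 [S9 => A5]. New: J8, A5.
Round 4: R3 [J8 => T6]; R5 [A5 => K2]. New: T6, K2.
K2 first appears in round 4.

4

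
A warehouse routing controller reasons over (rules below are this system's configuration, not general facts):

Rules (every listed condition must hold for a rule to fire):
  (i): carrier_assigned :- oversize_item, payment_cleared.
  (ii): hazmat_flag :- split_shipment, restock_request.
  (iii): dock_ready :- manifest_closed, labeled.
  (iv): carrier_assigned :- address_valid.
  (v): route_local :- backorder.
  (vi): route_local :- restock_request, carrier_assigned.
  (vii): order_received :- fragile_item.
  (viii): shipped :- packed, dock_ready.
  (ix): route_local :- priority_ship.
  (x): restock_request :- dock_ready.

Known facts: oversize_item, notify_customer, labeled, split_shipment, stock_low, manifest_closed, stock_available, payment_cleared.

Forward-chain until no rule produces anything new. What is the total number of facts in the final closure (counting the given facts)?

13

[1] (i) [carrier_assigned :- oversize_item, payment_cleared.]; (iii) [dock_ready :- manifest_closed, labeled.]. ⇒ new: carrier_assigned, dock_ready.
[2] (x) [restock_request :- dock_ready.]. ⇒ new: restock_request.
[3] (ii) [hazmat_flag :- split_shipment, restock_request.]; (vi) [route_local :- restock_request, carrier_assigned.]. ⇒ new: hazmat_flag, route_local.
Closure: {carrier_assigned, dock_ready, hazmat_flag, labeled, manifest_closed, notify_customer, oversize_item, payment_cleared, restock_request, route_local, split_shipment, stock_available, stock_low} — 13 facts.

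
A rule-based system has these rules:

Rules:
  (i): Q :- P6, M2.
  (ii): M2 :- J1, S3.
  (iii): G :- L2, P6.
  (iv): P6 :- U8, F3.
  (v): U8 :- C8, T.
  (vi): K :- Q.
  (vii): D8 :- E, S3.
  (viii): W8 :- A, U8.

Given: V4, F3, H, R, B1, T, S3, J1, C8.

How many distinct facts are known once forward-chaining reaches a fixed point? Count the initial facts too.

14

[1] (ii) [M2 :- J1, S3.]; (v) [U8 :- C8, T.]. ⇒ new: M2, U8.
[2] (iv) [P6 :- U8, F3.]. ⇒ new: P6.
[3] (i) [Q :- P6, M2.]. ⇒ new: Q.
[4] (vi) [K :- Q.]. ⇒ new: K.
Closure: {B1, C8, F3, H, J1, K, M2, P6, Q, R, S3, T, U8, V4} — 14 facts.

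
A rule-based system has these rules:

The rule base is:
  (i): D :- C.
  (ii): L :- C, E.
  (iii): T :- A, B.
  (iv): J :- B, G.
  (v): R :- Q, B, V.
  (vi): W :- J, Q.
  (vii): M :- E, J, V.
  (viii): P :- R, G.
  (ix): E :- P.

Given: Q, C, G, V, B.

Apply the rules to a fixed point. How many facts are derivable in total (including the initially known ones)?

13

Round 1: (i) [D :- C.]; (iv) [J :- B, G.]; (v) [R :- Q, B, V.]. Adds D, J, R.
Round 2: (vi) [W :- J, Q.]; (viii) [P :- R, G.]. Adds W, P.
Round 3: (ix) [E :- P.]. Adds E.
Round 4: (ii) [L :- C, E.]; (vii) [M :- E, J, V.]. Adds L, M.
Closure: {B, C, D, E, G, J, L, M, P, Q, R, V, W} — 13 facts.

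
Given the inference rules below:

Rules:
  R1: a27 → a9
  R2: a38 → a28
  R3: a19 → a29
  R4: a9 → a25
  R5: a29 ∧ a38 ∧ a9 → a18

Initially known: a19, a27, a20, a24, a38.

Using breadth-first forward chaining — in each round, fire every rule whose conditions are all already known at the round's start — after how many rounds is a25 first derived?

2

[1] R1 [a27 → a9]; R2 [a38 → a28]; R3 [a19 → a29]. ⇒ new: a9, a28, a29.
[2] R4 [a9 → a25]; R5 [a29 ∧ a38 ∧ a9 → a18]. ⇒ new: a25, a18.
a25 first appears in round 2.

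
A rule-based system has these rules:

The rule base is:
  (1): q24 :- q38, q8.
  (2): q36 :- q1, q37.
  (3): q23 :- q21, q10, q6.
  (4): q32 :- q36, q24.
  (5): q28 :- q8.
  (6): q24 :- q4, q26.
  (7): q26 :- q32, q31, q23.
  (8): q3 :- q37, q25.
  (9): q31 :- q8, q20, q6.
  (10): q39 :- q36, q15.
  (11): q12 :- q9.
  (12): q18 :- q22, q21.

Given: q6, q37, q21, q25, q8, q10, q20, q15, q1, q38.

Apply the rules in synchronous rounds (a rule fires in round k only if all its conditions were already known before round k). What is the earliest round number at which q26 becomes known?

3

Round 1: (1) [q24 :- q38, q8.]; (2) [q36 :- q1, q37.]; (3) [q23 :- q21, q10, q6.]; (5) [q28 :- q8.]; (8) [q3 :- q37, q25.]; (9) [q31 :- q8, q20, q6.]. New: q24, q36, q23, q28, q3, q31.
Round 2: (4) [q32 :- q36, q24.]; (10) [q39 :- q36, q15.]. New: q32, q39.
Round 3: (7) [q26 :- q32, q31, q23.]. New: q26.
q26 first appears in round 3.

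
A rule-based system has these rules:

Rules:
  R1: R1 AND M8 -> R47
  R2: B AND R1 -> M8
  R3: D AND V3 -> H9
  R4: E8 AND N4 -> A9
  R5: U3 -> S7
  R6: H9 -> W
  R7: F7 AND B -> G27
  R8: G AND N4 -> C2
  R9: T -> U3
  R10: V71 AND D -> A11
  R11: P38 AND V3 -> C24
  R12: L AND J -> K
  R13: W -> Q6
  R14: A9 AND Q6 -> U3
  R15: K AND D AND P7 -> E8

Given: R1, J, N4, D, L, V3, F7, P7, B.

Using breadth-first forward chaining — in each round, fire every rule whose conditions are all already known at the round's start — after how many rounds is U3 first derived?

Round 1 fires R2, R3, R7, R12, giving M8, H9, G27, K.
Round 2 fires R1, R6, R15, giving R47, W, E8.
Round 3 fires R4, R13, giving A9, Q6.
Round 4 fires R14, giving U3.
U3 first appears in round 4.

4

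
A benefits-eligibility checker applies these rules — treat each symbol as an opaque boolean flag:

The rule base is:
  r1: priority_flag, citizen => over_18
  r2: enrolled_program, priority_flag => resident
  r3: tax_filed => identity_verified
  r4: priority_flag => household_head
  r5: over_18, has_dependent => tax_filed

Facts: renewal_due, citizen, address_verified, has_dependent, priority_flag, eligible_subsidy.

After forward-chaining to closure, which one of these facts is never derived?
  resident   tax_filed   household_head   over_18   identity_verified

Round 1 fires r1, r4, giving over_18, household_head.
Round 2 fires r5, giving tax_filed.
Round 3 fires r3, giving identity_verified.
Derived: household_head (round 1), tax_filed (round 2), identity_verified (round 3), over_18 (round 1). resident never appears in any round.

resident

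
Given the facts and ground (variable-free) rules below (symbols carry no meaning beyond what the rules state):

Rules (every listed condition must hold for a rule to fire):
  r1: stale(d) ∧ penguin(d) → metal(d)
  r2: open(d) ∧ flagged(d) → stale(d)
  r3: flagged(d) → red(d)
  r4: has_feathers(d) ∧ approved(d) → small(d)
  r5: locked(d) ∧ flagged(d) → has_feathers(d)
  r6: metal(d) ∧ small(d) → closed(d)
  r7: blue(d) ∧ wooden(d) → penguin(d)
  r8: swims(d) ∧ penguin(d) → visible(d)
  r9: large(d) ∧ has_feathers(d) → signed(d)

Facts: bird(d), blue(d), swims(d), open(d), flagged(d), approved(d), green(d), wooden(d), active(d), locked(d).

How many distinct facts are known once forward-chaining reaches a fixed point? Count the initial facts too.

18

Round 1: r2 [open(d) ∧ flagged(d) → stale(d)]; r3 [flagged(d) → red(d)]; r5 [locked(d) ∧ flagged(d) → has_feathers(d)]; r7 [blue(d) ∧ wooden(d) → penguin(d)]. Adds stale(d), red(d), has_feathers(d), penguin(d).
Round 2: r1 [stale(d) ∧ penguin(d) → metal(d)]; r4 [has_feathers(d) ∧ approved(d) → small(d)]; r8 [swims(d) ∧ penguin(d) → visible(d)]. Adds metal(d), small(d), visible(d).
Round 3: r6 [metal(d) ∧ small(d) → closed(d)]. Adds closed(d).
Closure: {active(d), approved(d), bird(d), blue(d), closed(d), flagged(d), green(d), has_feathers(d), locked(d), metal(d), open(d), penguin(d), red(d), small(d), stale(d), swims(d), visible(d), wooden(d)} — 18 facts.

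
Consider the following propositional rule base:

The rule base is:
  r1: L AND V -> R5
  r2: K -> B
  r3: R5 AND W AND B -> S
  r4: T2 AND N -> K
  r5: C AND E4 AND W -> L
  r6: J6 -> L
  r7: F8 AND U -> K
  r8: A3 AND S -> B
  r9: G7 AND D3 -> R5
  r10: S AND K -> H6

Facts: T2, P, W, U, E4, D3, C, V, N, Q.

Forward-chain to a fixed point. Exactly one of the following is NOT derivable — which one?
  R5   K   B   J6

Round 1 fires r4, r5, giving K, L.
Round 2 fires r1, r2, giving R5, B.
Round 3 fires r3, giving S.
Round 4 fires r10, giving H6.
Derived: B (round 2), R5 (round 2), K (round 1). J6 never appears in any round.

J6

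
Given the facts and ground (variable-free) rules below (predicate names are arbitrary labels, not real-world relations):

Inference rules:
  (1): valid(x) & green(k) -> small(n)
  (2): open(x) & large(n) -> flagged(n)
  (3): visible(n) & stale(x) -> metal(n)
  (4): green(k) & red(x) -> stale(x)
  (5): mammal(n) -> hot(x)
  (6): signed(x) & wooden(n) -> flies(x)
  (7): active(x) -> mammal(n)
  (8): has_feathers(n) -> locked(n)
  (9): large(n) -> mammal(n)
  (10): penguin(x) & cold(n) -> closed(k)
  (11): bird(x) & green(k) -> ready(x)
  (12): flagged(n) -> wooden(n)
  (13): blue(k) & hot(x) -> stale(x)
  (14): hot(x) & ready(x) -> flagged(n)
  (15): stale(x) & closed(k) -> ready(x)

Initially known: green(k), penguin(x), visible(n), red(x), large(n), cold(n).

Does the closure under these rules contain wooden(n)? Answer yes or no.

Round 1 — (4), (9), (10), derive stale(x), mammal(n), closed(k).
Round 2 — (3), (5), (15), derive metal(n), hot(x), ready(x).
Round 3 — (14), derive flagged(n).
Round 4 — (12), derive wooden(n).
wooden(n) appears in round 4, so it is derivable.

yes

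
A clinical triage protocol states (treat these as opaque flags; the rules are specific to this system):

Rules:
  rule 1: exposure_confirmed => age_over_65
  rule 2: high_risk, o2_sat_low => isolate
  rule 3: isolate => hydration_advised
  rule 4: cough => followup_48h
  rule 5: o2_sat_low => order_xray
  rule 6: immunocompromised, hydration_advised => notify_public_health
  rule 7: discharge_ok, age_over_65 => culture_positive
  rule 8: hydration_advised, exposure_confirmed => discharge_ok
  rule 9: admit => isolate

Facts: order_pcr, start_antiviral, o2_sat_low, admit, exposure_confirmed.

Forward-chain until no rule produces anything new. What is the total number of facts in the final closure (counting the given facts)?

11

Round 1 fires rule 1, rule 5, rule 9, giving age_over_65, order_xray, isolate.
Round 2 fires rule 3, giving hydration_advised.
Round 3 fires rule 8, giving discharge_ok.
Round 4 fires rule 7, giving culture_positive.
Closure: {admit, age_over_65, culture_positive, discharge_ok, exposure_confirmed, hydration_advised, isolate, o2_sat_low, order_pcr, order_xray, start_antiviral} — 11 facts.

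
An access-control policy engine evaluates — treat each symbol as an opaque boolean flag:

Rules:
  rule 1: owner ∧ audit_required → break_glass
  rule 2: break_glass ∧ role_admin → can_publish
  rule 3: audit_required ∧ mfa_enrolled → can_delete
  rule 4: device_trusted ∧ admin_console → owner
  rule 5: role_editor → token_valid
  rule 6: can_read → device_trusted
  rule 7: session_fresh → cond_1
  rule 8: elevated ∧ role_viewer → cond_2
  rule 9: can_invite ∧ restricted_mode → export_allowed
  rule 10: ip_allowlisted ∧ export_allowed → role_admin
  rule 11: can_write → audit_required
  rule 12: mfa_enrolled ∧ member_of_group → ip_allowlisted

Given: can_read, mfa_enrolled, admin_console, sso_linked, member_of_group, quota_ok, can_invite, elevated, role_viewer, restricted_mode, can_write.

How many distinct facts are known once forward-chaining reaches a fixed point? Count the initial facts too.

Round 1: rule 6 [can_read → device_trusted]; rule 8 [elevated ∧ role_viewer → cond_2]; rule 9 [can_invite ∧ restricted_mode → export_allowed]; rule 11 [can_write → audit_required]; rule 12 [mfa_enrolled ∧ member_of_group → ip_allowlisted]. New: device_trusted, cond_2, export_allowed, audit_required, ip_allowlisted.
Round 2: rule 3 [audit_required ∧ mfa_enrolled → can_delete]; rule 4 [device_trusted ∧ admin_console → owner]; rule 10 [ip_allowlisted ∧ export_allowed → role_admin]. New: can_delete, owner, role_admin.
Round 3: rule 1 [owner ∧ audit_required → break_glass]. New: break_glass.
Round 4: rule 2 [break_glass ∧ role_admin → can_publish]. New: can_publish.
Closure: {admin_console, audit_required, break_glass, can_delete, can_invite, can_publish, can_read, can_write, cond_2, device_trusted, elevated, export_allowed, ip_allowlisted, member_of_group, mfa_enrolled, owner, quota_ok, restricted_mode, role_admin, role_viewer, sso_linked} — 21 facts.

21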